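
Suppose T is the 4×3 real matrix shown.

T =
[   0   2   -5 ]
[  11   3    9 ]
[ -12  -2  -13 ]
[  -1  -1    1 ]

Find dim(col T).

Row reduce to echelon form.
Swap R1 ↔ R2
R3 ← R3 + (12/11)·R1: [0, 14/11, -35/11]
R4 ← R4 + (1/11)·R1: [0, -8/11, 20/11]
R3 ← R3 − (7/11)·R2: [0, 0, 0]
R4 ← R4 + (4/11)·R2: [0, 0, 0]
Echelon form has 2 nonzero rows, so rank(T) = 2.
The column space has dimension equal to the rank: 2.

2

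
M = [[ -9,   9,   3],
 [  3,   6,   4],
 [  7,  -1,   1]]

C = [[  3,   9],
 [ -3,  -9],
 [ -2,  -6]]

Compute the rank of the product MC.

1

First compute MC:
[[-60, -180],
 [-17, -51],
 [ 22,  66]]
Now row reduce the product.
R2 ← R2 − (17/60)·R1: [0, 0]
R3 ← R3 + (11/30)·R1: [0, 0]
1 nonzero row, so rank(MC) = 1.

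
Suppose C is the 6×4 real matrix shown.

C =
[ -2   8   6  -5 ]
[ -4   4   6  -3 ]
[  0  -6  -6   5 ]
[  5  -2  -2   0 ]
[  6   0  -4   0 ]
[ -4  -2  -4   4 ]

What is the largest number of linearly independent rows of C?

3

Row reduce to echelon form.
R2 ← R2 − (2)·R1: [0, -12, -6, 7]
R4 ← R4 + (5/2)·R1: [0, 18, 13, -25/2]
R5 ← R5 + (3)·R1: [0, 24, 14, -15]
R6 ← R6 − (2)·R1: [0, -18, -16, 14]
R3 ← R3 − (1/2)·R2: [0, 0, -3, 3/2]
R4 ← R4 + (3/2)·R2: [0, 0, 4, -2]
R5 ← R5 + (2)·R2: [0, 0, 2, -1]
R6 ← R6 − (3/2)·R2: [0, 0, -7, 7/2]
R4 ← R4 + (4/3)·R3: [0, 0, 0, 0]
R5 ← R5 + (2/3)·R3: [0, 0, 0, 0]
R6 ← R6 − (7/3)·R3: [0, 0, 0, 0]
Echelon form has 3 nonzero rows, so rank(C) = 3.
The rank gives the maximum number of linearly independent rows: 3.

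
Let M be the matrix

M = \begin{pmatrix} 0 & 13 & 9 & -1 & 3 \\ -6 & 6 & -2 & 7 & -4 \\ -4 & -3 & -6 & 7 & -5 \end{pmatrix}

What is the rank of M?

3

Row reduce to echelon form.
Swap R1 ↔ R2
R3 ← R3 − (2/3)·R1: [0, -7, -14/3, 7/3, -7/3]
R3 ← R3 + (7/13)·R2: [0, 0, 7/39, 70/39, -28/39]
Echelon form has 3 nonzero rows, so rank(M) = 3.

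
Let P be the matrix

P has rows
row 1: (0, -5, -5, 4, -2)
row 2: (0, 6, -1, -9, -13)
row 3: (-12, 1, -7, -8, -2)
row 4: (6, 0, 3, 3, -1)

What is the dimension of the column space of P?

3

Row reduce to echelon form.
Swap R1 ↔ R3
R4 ← R4 + (1/2)·R1: [0, 1/2, -1/2, -1, -2]
R3 ← R3 + (5/6)·R2: [0, 0, -35/6, -7/2, -77/6]
R4 ← R4 − (1/12)·R2: [0, 0, -5/12, -1/4, -11/12]
R4 ← R4 − (1/14)·R3: [0, 0, 0, 0, 0]
Echelon form has 3 nonzero rows, so rank(P) = 3.
The column space has dimension equal to the rank: 3.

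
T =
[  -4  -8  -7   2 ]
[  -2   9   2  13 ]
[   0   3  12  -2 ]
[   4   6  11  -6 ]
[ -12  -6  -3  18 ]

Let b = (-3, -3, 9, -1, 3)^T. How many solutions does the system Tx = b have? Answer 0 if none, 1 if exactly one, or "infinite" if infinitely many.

0

Row reduce the augmented matrix [T | b].
R2 ← R2 − (1/2)·R1: [0, 13, 11/2, 12, -3/2]
R4 ← R4 + R1: [0, -2, 4, -4, -4]
R5 ← R5 − (3)·R1: [0, 18, 18, 12, 12]
R3 ← R3 − (3/13)·R2: [0, 0, 279/26, -62/13, 243/26]
R4 ← R4 + (2/13)·R2: [0, 0, 63/13, -28/13, -55/13]
R5 ← R5 − (18/13)·R2: [0, 0, 135/13, -60/13, 183/13]
R4 ← R4 − (14/31)·R3: [0, 0, 0, 0, -262/31]
R5 ← R5 − (30/31)·R3: [0, 0, 0, 0, 156/31]
R5 ← R5 + (78/131)·R4: [0, 0, 0, 0, 0]
The echelon form has 4 nonzero rows; the last pivot sits in the augmented column, so rank(T) = 3 but rank([T|b]) = 4.
Since the ranks differ, the system is inconsistent.
It has no solutions.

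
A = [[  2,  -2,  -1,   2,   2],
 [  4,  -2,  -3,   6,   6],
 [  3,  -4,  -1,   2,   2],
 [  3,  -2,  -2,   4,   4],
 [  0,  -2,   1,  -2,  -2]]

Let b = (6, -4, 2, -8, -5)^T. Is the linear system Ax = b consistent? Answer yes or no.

Row reduce the augmented matrix [A | b].
R2 ← R2 − (2)·R1: [0, 2, -1, 2, 2, -16]
R3 ← R3 − (3/2)·R1: [0, -1, 1/2, -1, -1, -7]
R4 ← R4 − (3/2)·R1: [0, 1, -1/2, 1, 1, -17]
R3 ← R3 + (1/2)·R2: [0, 0, 0, 0, 0, -15]
R4 ← R4 − (1/2)·R2: [0, 0, 0, 0, 0, -9]
R5 ← R5 + R2: [0, 0, 0, 0, 0, -21]
R4 ← R4 − (3/5)·R3: [0, 0, 0, 0, 0, 0]
R5 ← R5 − (7/5)·R3: [0, 0, 0, 0, 0, 0]
The echelon form has 3 nonzero rows; the last pivot sits in the augmented column, so rank(A) = 2 but rank([A|b]) = 3.
Since the ranks differ, the system is inconsistent.

no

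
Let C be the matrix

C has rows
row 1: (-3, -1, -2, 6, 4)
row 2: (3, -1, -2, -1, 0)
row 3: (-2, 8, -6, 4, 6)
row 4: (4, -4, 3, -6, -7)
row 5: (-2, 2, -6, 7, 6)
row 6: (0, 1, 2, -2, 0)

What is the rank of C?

Row reduce to echelon form.
R2 ← R2 + R1: [0, -2, -4, 5, 4]
R3 ← R3 − (2/3)·R1: [0, 26/3, -14/3, 0, 10/3]
R4 ← R4 + (4/3)·R1: [0, -16/3, 1/3, 2, -5/3]
R5 ← R5 − (2/3)·R1: [0, 8/3, -14/3, 3, 10/3]
R3 ← R3 + (13/3)·R2: [0, 0, -22, 65/3, 62/3]
R4 ← R4 − (8/3)·R2: [0, 0, 11, -34/3, -37/3]
R5 ← R5 + (4/3)·R2: [0, 0, -10, 29/3, 26/3]
R6 ← R6 + (1/2)·R2: [0, 0, 0, 1/2, 2]
R4 ← R4 + (1/2)·R3: [0, 0, 0, -1/2, -2]
R5 ← R5 − (5/11)·R3: [0, 0, 0, -2/11, -8/11]
R5 ← R5 − (4/11)·R4: [0, 0, 0, 0, 0]
R6 ← R6 + R4: [0, 0, 0, 0, 0]
Echelon form has 4 nonzero rows, so rank(C) = 4.

4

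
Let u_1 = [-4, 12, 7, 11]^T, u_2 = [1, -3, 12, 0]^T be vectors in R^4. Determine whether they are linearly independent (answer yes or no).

Form the matrix with these vectors as rows and row reduce.
R2 ← R2 + (1/4)·R1: [0, 0, 55/4, 11/4]
2 nonzero rows, so the 2 vectors span a space of dimension 2.
Since 2 = 2, the vectors are linearly independent.

yes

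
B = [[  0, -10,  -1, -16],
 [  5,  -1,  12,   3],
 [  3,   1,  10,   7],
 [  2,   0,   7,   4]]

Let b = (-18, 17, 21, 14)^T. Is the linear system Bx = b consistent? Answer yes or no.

yes

Row reduce the augmented matrix [B | b].
Swap R1 ↔ R2
R3 ← R3 − (3/5)·R1: [0, 8/5, 14/5, 26/5, 54/5]
R4 ← R4 − (2/5)·R1: [0, 2/5, 11/5, 14/5, 36/5]
R3 ← R3 + (4/25)·R2: [0, 0, 66/25, 66/25, 198/25]
R4 ← R4 + (1/25)·R2: [0, 0, 54/25, 54/25, 162/25]
R4 ← R4 − (9/11)·R3: [0, 0, 0, 0, 0]
The echelon form has 3 nonzero rows, and every pivot lies in the first 4 columns, so rank(B) = rank([B|b]) = 3.
The system is consistent.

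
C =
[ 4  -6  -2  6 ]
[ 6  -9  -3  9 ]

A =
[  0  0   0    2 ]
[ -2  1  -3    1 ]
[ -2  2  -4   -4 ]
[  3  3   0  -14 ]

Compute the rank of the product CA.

1

First compute CA:
[[ 34,   8,  26, -74],
 [ 51,  12,  39, -111]]
Now row reduce the product.
R2 ← R2 − (3/2)·R1: [0, 0, 0, 0]
1 nonzero row, so rank(CA) = 1.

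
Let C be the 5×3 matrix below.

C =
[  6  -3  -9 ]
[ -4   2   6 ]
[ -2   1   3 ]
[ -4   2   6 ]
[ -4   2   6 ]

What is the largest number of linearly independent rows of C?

Row reduce to echelon form.
R2 ← R2 + (2/3)·R1: [0, 0, 0]
R3 ← R3 + (1/3)·R1: [0, 0, 0]
R4 ← R4 + (2/3)·R1: [0, 0, 0]
R5 ← R5 + (2/3)·R1: [0, 0, 0]
Echelon form has 1 nonzero row, so rank(C) = 1.
The rank gives the maximum number of linearly independent rows: 1.

1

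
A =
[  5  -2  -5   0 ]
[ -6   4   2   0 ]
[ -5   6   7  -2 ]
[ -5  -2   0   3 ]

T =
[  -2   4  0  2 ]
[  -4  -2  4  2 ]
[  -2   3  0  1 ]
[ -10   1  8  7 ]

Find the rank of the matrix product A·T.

First compute AT:
[[  8,   9,  -8,   1],
 [ -8, -26,  16,  -2],
 [ -8, -13,   8,  -5],
 [-12, -13,  16,   7]]
Now row reduce the product.
R2 ← R2 + R1: [0, -17, 8, -1]
R3 ← R3 + R1: [0, -4, 0, -4]
R4 ← R4 + (3/2)·R1: [0, 1/2, 4, 17/2]
R3 ← R3 − (4/17)·R2: [0, 0, -32/17, -64/17]
R4 ← R4 + (1/34)·R2: [0, 0, 72/17, 144/17]
R4 ← R4 + (9/4)·R3: [0, 0, 0, 0]
3 nonzero rows, so rank(AT) = 3.

3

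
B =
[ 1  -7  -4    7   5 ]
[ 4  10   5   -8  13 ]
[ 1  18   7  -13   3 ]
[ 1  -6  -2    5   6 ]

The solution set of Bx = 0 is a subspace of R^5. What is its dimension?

Row reduce to echelon form.
R2 ← R2 − (4)·R1: [0, 38, 21, -36, -7]
R3 ← R3 − R1: [0, 25, 11, -20, -2]
R4 ← R4 − R1: [0, 1, 2, -2, 1]
R3 ← R3 − (25/38)·R2: [0, 0, -107/38, 70/19, 99/38]
R4 ← R4 − (1/38)·R2: [0, 0, 55/38, -20/19, 45/38]
R4 ← R4 + (55/107)·R3: [0, 0, 0, 90/107, 270/107]
4 nonzero rows, so rank(B) = 4.
B has 5 columns; by rank–nullity, nullity = 5 − 4 = 1.

1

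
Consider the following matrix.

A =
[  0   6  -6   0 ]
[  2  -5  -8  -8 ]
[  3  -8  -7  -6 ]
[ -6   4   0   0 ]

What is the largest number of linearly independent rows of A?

Row reduce to echelon form.
Swap R1 ↔ R2
R3 ← R3 − (3/2)·R1: [0, -1/2, 5, 6]
R4 ← R4 + (3)·R1: [0, -11, -24, -24]
R3 ← R3 + (1/12)·R2: [0, 0, 9/2, 6]
R4 ← R4 + (11/6)·R2: [0, 0, -35, -24]
R4 ← R4 + (70/9)·R3: [0, 0, 0, 68/3]
Echelon form has 4 nonzero rows, so rank(A) = 4.
The rank gives the maximum number of linearly independent rows: 4.

4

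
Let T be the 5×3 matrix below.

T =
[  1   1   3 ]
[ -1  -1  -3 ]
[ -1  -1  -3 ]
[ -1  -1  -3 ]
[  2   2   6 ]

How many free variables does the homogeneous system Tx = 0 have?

Row reduce to echelon form.
R2 ← R2 + R1: [0, 0, 0]
R3 ← R3 + R1: [0, 0, 0]
R4 ← R4 + R1: [0, 0, 0]
R5 ← R5 − (2)·R1: [0, 0, 0]
1 nonzero row, so rank(T) = 1.
T has 3 columns; by rank–nullity, nullity = 3 − 1 = 2.

2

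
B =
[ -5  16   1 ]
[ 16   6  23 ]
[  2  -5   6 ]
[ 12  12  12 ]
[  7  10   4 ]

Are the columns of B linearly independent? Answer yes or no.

yes

Row reduce B to echelon form.
R2 ← R2 + (16/5)·R1: [0, 286/5, 131/5]
R3 ← R3 + (2/5)·R1: [0, 7/5, 32/5]
R4 ← R4 + (12/5)·R1: [0, 252/5, 72/5]
R5 ← R5 + (7/5)·R1: [0, 162/5, 27/5]
R3 ← R3 − (7/286)·R2: [0, 0, 1647/286]
R4 ← R4 − (126/143)·R2: [0, 0, -1242/143]
R5 ← R5 − (81/143)·R2: [0, 0, -1350/143]
R4 ← R4 + (92/61)·R3: [0, 0, 0]
R5 ← R5 + (100/61)·R3: [0, 0, 0]
3 pivots among 3 columns.
Every column is a pivot column, so the columns are linearly independent.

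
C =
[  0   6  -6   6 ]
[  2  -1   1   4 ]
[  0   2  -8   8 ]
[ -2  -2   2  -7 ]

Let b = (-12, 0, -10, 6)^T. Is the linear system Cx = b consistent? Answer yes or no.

yes

Row reduce the augmented matrix [C | b].
Swap R1 ↔ R2
R4 ← R4 + R1: [0, -3, 3, -3, 6]
R3 ← R3 − (1/3)·R2: [0, 0, -6, 6, -6]
R4 ← R4 + (1/2)·R2: [0, 0, 0, 0, 0]
The echelon form has 3 nonzero rows, and every pivot lies in the first 4 columns, so rank(C) = rank([C|b]) = 3.
The system is consistent.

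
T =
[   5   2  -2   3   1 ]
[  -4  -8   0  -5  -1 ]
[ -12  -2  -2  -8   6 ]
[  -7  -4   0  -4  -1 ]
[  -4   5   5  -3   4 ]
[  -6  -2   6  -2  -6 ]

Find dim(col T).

Row reduce to echelon form.
R2 ← R2 + (4/5)·R1: [0, -32/5, -8/5, -13/5, -1/5]
R3 ← R3 + (12/5)·R1: [0, 14/5, -34/5, -4/5, 42/5]
R4 ← R4 + (7/5)·R1: [0, -6/5, -14/5, 1/5, 2/5]
R5 ← R5 + (4/5)·R1: [0, 33/5, 17/5, -3/5, 24/5]
R6 ← R6 + (6/5)·R1: [0, 2/5, 18/5, 8/5, -24/5]
R3 ← R3 + (7/16)·R2: [0, 0, -15/2, -31/16, 133/16]
R4 ← R4 − (3/16)·R2: [0, 0, -5/2, 11/16, 7/16]
R5 ← R5 + (33/32)·R2: [0, 0, 7/4, -105/32, 147/32]
R6 ← R6 + (1/16)·R2: [0, 0, 7/2, 23/16, -77/16]
R4 ← R4 − (1/3)·R3: [0, 0, 0, 4/3, -7/3]
R5 ← R5 + (7/30)·R3: [0, 0, 0, -56/15, 98/15]
R6 ← R6 + (7/15)·R3: [0, 0, 0, 8/15, -14/15]
R5 ← R5 + (14/5)·R4: [0, 0, 0, 0, 0]
R6 ← R6 − (2/5)·R4: [0, 0, 0, 0, 0]
Echelon form has 4 nonzero rows, so rank(T) = 4.
The column space has dimension equal to the rank: 4.

4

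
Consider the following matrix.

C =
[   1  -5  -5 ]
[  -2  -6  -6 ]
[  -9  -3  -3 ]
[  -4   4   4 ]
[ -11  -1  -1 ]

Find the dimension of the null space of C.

1

Row reduce to echelon form.
R2 ← R2 + (2)·R1: [0, -16, -16]
R3 ← R3 + (9)·R1: [0, -48, -48]
R4 ← R4 + (4)·R1: [0, -16, -16]
R5 ← R5 + (11)·R1: [0, -56, -56]
R3 ← R3 − (3)·R2: [0, 0, 0]
R4 ← R4 − R2: [0, 0, 0]
R5 ← R5 − (7/2)·R2: [0, 0, 0]
2 nonzero rows, so rank(C) = 2.
C has 3 columns; by rank–nullity, nullity = 3 − 2 = 1.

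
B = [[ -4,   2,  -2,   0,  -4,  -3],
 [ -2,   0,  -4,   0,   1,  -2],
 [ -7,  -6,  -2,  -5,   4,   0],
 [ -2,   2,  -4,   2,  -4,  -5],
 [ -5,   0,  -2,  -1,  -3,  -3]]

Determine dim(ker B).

2

Row reduce to echelon form.
R2 ← R2 − (1/2)·R1: [0, -1, -3, 0, 3, -1/2]
R3 ← R3 − (7/4)·R1: [0, -19/2, 3/2, -5, 11, 21/4]
R4 ← R4 − (1/2)·R1: [0, 1, -3, 2, -2, -7/2]
R5 ← R5 − (5/4)·R1: [0, -5/2, 1/2, -1, 2, 3/4]
R3 ← R3 − (19/2)·R2: [0, 0, 30, -5, -35/2, 10]
R4 ← R4 + R2: [0, 0, -6, 2, 1, -4]
R5 ← R5 − (5/2)·R2: [0, 0, 8, -1, -11/2, 2]
R4 ← R4 + (1/5)·R3: [0, 0, 0, 1, -5/2, -2]
R5 ← R5 − (4/15)·R3: [0, 0, 0, 1/3, -5/6, -2/3]
R5 ← R5 − (1/3)·R4: [0, 0, 0, 0, 0, 0]
4 nonzero rows, so rank(B) = 4.
B has 6 columns; by rank–nullity, nullity = 6 − 4 = 2.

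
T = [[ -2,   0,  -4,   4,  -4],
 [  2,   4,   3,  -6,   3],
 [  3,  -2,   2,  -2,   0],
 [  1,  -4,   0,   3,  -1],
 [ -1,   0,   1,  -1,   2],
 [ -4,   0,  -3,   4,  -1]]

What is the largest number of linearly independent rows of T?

4

Row reduce to echelon form.
R2 ← R2 + R1: [0, 4, -1, -2, -1]
R3 ← R3 + (3/2)·R1: [0, -2, -4, 4, -6]
R4 ← R4 + (1/2)·R1: [0, -4, -2, 5, -3]
R5 ← R5 − (1/2)·R1: [0, 0, 3, -3, 4]
R6 ← R6 − (2)·R1: [0, 0, 5, -4, 7]
R3 ← R3 + (1/2)·R2: [0, 0, -9/2, 3, -13/2]
R4 ← R4 + R2: [0, 0, -3, 3, -4]
R4 ← R4 − (2/3)·R3: [0, 0, 0, 1, 1/3]
R5 ← R5 + (2/3)·R3: [0, 0, 0, -1, -1/3]
R6 ← R6 + (10/9)·R3: [0, 0, 0, -2/3, -2/9]
R5 ← R5 + R4: [0, 0, 0, 0, 0]
R6 ← R6 + (2/3)·R4: [0, 0, 0, 0, 0]
Echelon form has 4 nonzero rows, so rank(T) = 4.
The rank gives the maximum number of linearly independent rows: 4.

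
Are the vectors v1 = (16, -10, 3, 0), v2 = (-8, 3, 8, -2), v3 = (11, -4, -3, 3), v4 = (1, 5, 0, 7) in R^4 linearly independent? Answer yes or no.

yes

Form the matrix with these vectors as rows and row reduce.
R2 ← R2 + (1/2)·R1: [0, -2, 19/2, -2]
R3 ← R3 − (11/16)·R1: [0, 23/8, -81/16, 3]
R4 ← R4 − (1/16)·R1: [0, 45/8, -3/16, 7]
R3 ← R3 + (23/16)·R2: [0, 0, 275/32, 1/8]
R4 ← R4 + (45/16)·R2: [0, 0, 849/32, 11/8]
R4 ← R4 − (849/275)·R3: [0, 0, 0, 272/275]
4 nonzero rows, so the 4 vectors span a space of dimension 4.
Since 4 = 4, the vectors are linearly independent.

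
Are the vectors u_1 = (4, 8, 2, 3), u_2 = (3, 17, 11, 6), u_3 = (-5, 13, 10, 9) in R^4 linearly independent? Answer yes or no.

yes

Form the matrix with these vectors as rows and row reduce.
R2 ← R2 − (3/4)·R1: [0, 11, 19/2, 15/4]
R3 ← R3 + (5/4)·R1: [0, 23, 25/2, 51/4]
R3 ← R3 − (23/11)·R2: [0, 0, -81/11, 54/11]
3 nonzero rows, so the 3 vectors span a space of dimension 3.
Since 3 = 3, the vectors are linearly independent.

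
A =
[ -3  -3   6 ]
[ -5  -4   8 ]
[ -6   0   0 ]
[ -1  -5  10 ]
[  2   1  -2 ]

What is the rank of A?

Row reduce to echelon form.
R2 ← R2 − (5/3)·R1: [0, 1, -2]
R3 ← R3 − (2)·R1: [0, 6, -12]
R4 ← R4 − (1/3)·R1: [0, -4, 8]
R5 ← R5 + (2/3)·R1: [0, -1, 2]
R3 ← R3 − (6)·R2: [0, 0, 0]
R4 ← R4 + (4)·R2: [0, 0, 0]
R5 ← R5 + R2: [0, 0, 0]
Echelon form has 2 nonzero rows, so rank(A) = 2.

2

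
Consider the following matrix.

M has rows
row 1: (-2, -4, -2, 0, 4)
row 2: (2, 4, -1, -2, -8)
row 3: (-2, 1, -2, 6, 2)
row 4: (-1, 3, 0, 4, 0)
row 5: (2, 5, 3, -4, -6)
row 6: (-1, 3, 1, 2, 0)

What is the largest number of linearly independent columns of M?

4

Row reduce to echelon form.
R2 ← R2 + R1: [0, 0, -3, -2, -4]
R3 ← R3 − R1: [0, 5, 0, 6, -2]
R4 ← R4 − (1/2)·R1: [0, 5, 1, 4, -2]
R5 ← R5 + R1: [0, 1, 1, -4, -2]
R6 ← R6 − (1/2)·R1: [0, 5, 2, 2, -2]
Swap R2 ↔ R3
R4 ← R4 − R2: [0, 0, 1, -2, 0]
R5 ← R5 − (1/5)·R2: [0, 0, 1, -26/5, -8/5]
R6 ← R6 − R2: [0, 0, 2, -4, 0]
R4 ← R4 + (1/3)·R3: [0, 0, 0, -8/3, -4/3]
R5 ← R5 + (1/3)·R3: [0, 0, 0, -88/15, -44/15]
R6 ← R6 + (2/3)·R3: [0, 0, 0, -16/3, -8/3]
R5 ← R5 − (11/5)·R4: [0, 0, 0, 0, 0]
R6 ← R6 − (2)·R4: [0, 0, 0, 0, 0]
Echelon form has 4 nonzero rows, so rank(M) = 4.
The rank gives the maximum number of linearly independent columns: 4.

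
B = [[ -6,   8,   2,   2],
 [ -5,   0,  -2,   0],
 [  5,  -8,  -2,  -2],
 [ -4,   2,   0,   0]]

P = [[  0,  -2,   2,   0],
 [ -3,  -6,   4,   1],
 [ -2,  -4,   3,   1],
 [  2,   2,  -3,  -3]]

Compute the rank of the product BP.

First compute BP:
[[-24, -40,  20,   4],
 [  4,  18, -16,  -2],
 [ 24,  42, -22,  -4],
 [ -6,  -4,   0,   2]]
Now row reduce the product.
R2 ← R2 + (1/6)·R1: [0, 34/3, -38/3, -4/3]
R3 ← R3 + R1: [0, 2, -2, 0]
R4 ← R4 − (1/4)·R1: [0, 6, -5, 1]
R3 ← R3 − (3/17)·R2: [0, 0, 4/17, 4/17]
R4 ← R4 − (9/17)·R2: [0, 0, 29/17, 29/17]
R4 ← R4 − (29/4)·R3: [0, 0, 0, 0]
3 nonzero rows, so rank(BP) = 3.

3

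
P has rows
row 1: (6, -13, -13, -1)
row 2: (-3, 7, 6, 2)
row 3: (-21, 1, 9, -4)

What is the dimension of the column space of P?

3

Row reduce to echelon form.
R2 ← R2 + (1/2)·R1: [0, 1/2, -1/2, 3/2]
R3 ← R3 + (7/2)·R1: [0, -89/2, -73/2, -15/2]
R3 ← R3 + (89)·R2: [0, 0, -81, 126]
Echelon form has 3 nonzero rows, so rank(P) = 3.
The column space has dimension equal to the rank: 3.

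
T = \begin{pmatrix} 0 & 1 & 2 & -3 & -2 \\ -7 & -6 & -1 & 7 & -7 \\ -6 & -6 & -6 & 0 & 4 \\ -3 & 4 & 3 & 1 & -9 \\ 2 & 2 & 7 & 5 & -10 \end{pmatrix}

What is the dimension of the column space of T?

5

Row reduce to echelon form.
Swap R1 ↔ R2
R3 ← R3 − (6/7)·R1: [0, -6/7, -36/7, -6, 10]
R4 ← R4 − (3/7)·R1: [0, 46/7, 24/7, -2, -6]
R5 ← R5 + (2/7)·R1: [0, 2/7, 47/7, 7, -12]
R3 ← R3 + (6/7)·R2: [0, 0, -24/7, -60/7, 58/7]
R4 ← R4 − (46/7)·R2: [0, 0, -68/7, 124/7, 50/7]
R5 ← R5 − (2/7)·R2: [0, 0, 43/7, 55/7, -80/7]
R4 ← R4 − (17/6)·R3: [0, 0, 0, 42, -49/3]
R5 ← R5 + (43/24)·R3: [0, 0, 0, -15/2, 41/12]
R5 ← R5 + (5/28)·R4: [0, 0, 0, 0, 1/2]
Echelon form has 5 nonzero rows, so rank(T) = 5.
The column space has dimension equal to the rank: 5.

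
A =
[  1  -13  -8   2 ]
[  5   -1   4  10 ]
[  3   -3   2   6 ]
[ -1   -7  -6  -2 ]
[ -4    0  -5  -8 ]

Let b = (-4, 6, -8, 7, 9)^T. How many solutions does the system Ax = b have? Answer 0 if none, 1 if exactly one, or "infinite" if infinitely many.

0

Row reduce the augmented matrix [A | b].
R2 ← R2 − (5)·R1: [0, 64, 44, 0, 26]
R3 ← R3 − (3)·R1: [0, 36, 26, 0, 4]
R4 ← R4 + R1: [0, -20, -14, 0, 3]
R5 ← R5 + (4)·R1: [0, -52, -37, 0, -7]
R3 ← R3 − (9/16)·R2: [0, 0, 5/4, 0, -85/8]
R4 ← R4 + (5/16)·R2: [0, 0, -1/4, 0, 89/8]
R5 ← R5 + (13/16)·R2: [0, 0, -5/4, 0, 113/8]
R4 ← R4 + (1/5)·R3: [0, 0, 0, 0, 9]
R5 ← R5 + R3: [0, 0, 0, 0, 7/2]
R5 ← R5 − (7/18)·R4: [0, 0, 0, 0, 0]
The echelon form has 4 nonzero rows; the last pivot sits in the augmented column, so rank(A) = 3 but rank([A|b]) = 4.
Since the ranks differ, the system is inconsistent.
It has no solutions.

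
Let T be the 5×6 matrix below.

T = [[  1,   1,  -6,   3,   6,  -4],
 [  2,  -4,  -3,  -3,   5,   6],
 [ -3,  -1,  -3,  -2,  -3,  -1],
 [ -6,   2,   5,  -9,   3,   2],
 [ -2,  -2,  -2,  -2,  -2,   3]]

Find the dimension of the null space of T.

Row reduce to echelon form.
R2 ← R2 − (2)·R1: [0, -6, 9, -9, -7, 14]
R3 ← R3 + (3)·R1: [0, 2, -21, 7, 15, -13]
R4 ← R4 + (6)·R1: [0, 8, -31, 9, 39, -22]
R5 ← R5 + (2)·R1: [0, 0, -14, 4, 10, -5]
R3 ← R3 + (1/3)·R2: [0, 0, -18, 4, 38/3, -25/3]
R4 ← R4 + (4/3)·R2: [0, 0, -19, -3, 89/3, -10/3]
R4 ← R4 − (19/18)·R3: [0, 0, 0, -65/9, 440/27, 295/54]
R5 ← R5 − (7/9)·R3: [0, 0, 0, 8/9, 4/27, 40/27]
R5 ← R5 + (8/65)·R4: [0, 0, 0, 0, 28/13, 28/13]
5 nonzero rows, so rank(T) = 5.
T has 6 columns; by rank–nullity, nullity = 6 − 5 = 1.

1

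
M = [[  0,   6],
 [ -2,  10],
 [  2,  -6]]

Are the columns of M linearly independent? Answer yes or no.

Row reduce M to echelon form.
Swap R1 ↔ R2
R3 ← R3 + R1: [0, 4]
R3 ← R3 − (2/3)·R2: [0, 0]
2 pivots among 2 columns.
Every column is a pivot column, so the columns are linearly independent.

yes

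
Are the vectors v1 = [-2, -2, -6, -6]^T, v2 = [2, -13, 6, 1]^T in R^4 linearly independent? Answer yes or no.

Form the matrix with these vectors as rows and row reduce.
R2 ← R2 + R1: [0, -15, 0, -5]
2 nonzero rows, so the 2 vectors span a space of dimension 2.
Since 2 = 2, the vectors are linearly independent.

yes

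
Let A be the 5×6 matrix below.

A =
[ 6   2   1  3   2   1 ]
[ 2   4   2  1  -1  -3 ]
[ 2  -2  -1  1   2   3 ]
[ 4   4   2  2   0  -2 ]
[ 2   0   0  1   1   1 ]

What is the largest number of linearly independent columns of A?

Row reduce to echelon form.
R2 ← R2 − (1/3)·R1: [0, 10/3, 5/3, 0, -5/3, -10/3]
R3 ← R3 − (1/3)·R1: [0, -8/3, -4/3, 0, 4/3, 8/3]
R4 ← R4 − (2/3)·R1: [0, 8/3, 4/3, 0, -4/3, -8/3]
R5 ← R5 − (1/3)·R1: [0, -2/3, -1/3, 0, 1/3, 2/3]
R3 ← R3 + (4/5)·R2: [0, 0, 0, 0, 0, 0]
R4 ← R4 − (4/5)·R2: [0, 0, 0, 0, 0, 0]
R5 ← R5 + (1/5)·R2: [0, 0, 0, 0, 0, 0]
Echelon form has 2 nonzero rows, so rank(A) = 2.
The rank gives the maximum number of linearly independent columns: 2.

2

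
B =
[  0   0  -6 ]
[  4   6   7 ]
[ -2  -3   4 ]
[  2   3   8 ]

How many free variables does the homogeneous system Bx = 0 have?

Row reduce to echelon form.
Swap R1 ↔ R2
R3 ← R3 + (1/2)·R1: [0, 0, 15/2]
R4 ← R4 − (1/2)·R1: [0, 0, 9/2]
R3 ← R3 + (5/4)·R2: [0, 0, 0]
R4 ← R4 + (3/4)·R2: [0, 0, 0]
2 nonzero rows, so rank(B) = 2.
B has 3 columns; by rank–nullity, nullity = 3 − 2 = 1.

1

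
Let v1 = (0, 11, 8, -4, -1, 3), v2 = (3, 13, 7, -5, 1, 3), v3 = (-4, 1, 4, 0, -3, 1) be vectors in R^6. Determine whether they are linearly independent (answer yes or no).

no

Form the matrix with these vectors as rows and row reduce.
Swap R1 ↔ R2
R3 ← R3 + (4/3)·R1: [0, 55/3, 40/3, -20/3, -5/3, 5]
R3 ← R3 − (5/3)·R2: [0, 0, 0, 0, 0, 0]
2 nonzero rows, so the 3 vectors span a space of dimension 2.
Since 2 < 3, the vectors are linearly dependent.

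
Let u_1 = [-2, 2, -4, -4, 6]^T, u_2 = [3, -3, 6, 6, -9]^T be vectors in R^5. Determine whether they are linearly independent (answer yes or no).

Form the matrix with these vectors as rows and row reduce.
R2 ← R2 + (3/2)·R1: [0, 0, 0, 0, 0]
1 nonzero row, so the 2 vectors span a space of dimension 1.
Since 1 < 2, the vectors are linearly dependent.

no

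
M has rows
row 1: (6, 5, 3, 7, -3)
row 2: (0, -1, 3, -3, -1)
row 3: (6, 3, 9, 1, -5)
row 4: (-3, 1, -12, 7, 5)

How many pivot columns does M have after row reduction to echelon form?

Row reduce to echelon form.
R3 ← R3 − R1: [0, -2, 6, -6, -2]
R4 ← R4 + (1/2)·R1: [0, 7/2, -21/2, 21/2, 7/2]
R3 ← R3 − (2)·R2: [0, 0, 0, 0, 0]
R4 ← R4 + (7/2)·R2: [0, 0, 0, 0, 0]
Echelon form has 2 nonzero rows, so rank(M) = 2.
Each nonzero row contributes one pivot column: 2 pivot columns.

2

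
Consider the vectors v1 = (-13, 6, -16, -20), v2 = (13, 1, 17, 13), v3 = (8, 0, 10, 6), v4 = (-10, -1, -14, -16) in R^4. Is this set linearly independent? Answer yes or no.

Form the matrix with these vectors as rows and row reduce.
R2 ← R2 + R1: [0, 7, 1, -7]
R3 ← R3 + (8/13)·R1: [0, 48/13, 2/13, -82/13]
R4 ← R4 − (10/13)·R1: [0, -73/13, -22/13, -8/13]
R3 ← R3 − (48/91)·R2: [0, 0, -34/91, -34/13]
R4 ← R4 + (73/91)·R2: [0, 0, -81/91, -81/13]
R4 ← R4 − (81/34)·R3: [0, 0, 0, 0]
3 nonzero rows, so the 4 vectors span a space of dimension 3.
Since 3 < 4, the vectors are linearly dependent.

no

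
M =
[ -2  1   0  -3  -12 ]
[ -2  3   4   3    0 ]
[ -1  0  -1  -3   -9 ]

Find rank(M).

2

Row reduce to echelon form.
R2 ← R2 − R1: [0, 2, 4, 6, 12]
R3 ← R3 − (1/2)·R1: [0, -1/2, -1, -3/2, -3]
R3 ← R3 + (1/4)·R2: [0, 0, 0, 0, 0]
Echelon form has 2 nonzero rows, so rank(M) = 2.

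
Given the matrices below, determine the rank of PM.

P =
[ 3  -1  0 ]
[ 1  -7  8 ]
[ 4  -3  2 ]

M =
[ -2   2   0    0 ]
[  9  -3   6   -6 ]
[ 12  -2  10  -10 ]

2

First compute PM:
[[-15,   9,  -6,   6],
 [ 31,   7,  38, -38],
 [-11,  13,   2,  -2]]
Now row reduce the product.
R2 ← R2 + (31/15)·R1: [0, 128/5, 128/5, -128/5]
R3 ← R3 − (11/15)·R1: [0, 32/5, 32/5, -32/5]
R3 ← R3 − (1/4)·R2: [0, 0, 0, 0]
2 nonzero rows, so rank(PM) = 2.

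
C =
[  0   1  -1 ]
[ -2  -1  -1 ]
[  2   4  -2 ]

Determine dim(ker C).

1

Row reduce to echelon form.
Swap R1 ↔ R2
R3 ← R3 + R1: [0, 3, -3]
R3 ← R3 − (3)·R2: [0, 0, 0]
2 nonzero rows, so rank(C) = 2.
C has 3 columns; by rank–nullity, nullity = 3 − 2 = 1.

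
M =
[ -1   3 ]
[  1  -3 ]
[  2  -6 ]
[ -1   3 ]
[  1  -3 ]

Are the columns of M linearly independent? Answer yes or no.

Row reduce M to echelon form.
R2 ← R2 + R1: [0, 0]
R3 ← R3 + (2)·R1: [0, 0]
R4 ← R4 − R1: [0, 0]
R5 ← R5 + R1: [0, 0]
1 pivot among 2 columns.
Only 1 < 2 pivot columns, so the columns are linearly dependent.

no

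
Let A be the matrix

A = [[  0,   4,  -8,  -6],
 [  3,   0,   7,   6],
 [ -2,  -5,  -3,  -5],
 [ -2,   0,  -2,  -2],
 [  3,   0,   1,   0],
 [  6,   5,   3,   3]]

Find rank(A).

4

Row reduce to echelon form.
Swap R1 ↔ R2
R3 ← R3 + (2/3)·R1: [0, -5, 5/3, -1]
R4 ← R4 + (2/3)·R1: [0, 0, 8/3, 2]
R5 ← R5 − R1: [0, 0, -6, -6]
R6 ← R6 − (2)·R1: [0, 5, -11, -9]
R3 ← R3 + (5/4)·R2: [0, 0, -25/3, -17/2]
R6 ← R6 − (5/4)·R2: [0, 0, -1, -3/2]
R4 ← R4 + (8/25)·R3: [0, 0, 0, -18/25]
R5 ← R5 − (18/25)·R3: [0, 0, 0, 3/25]
R6 ← R6 − (3/25)·R3: [0, 0, 0, -12/25]
R5 ← R5 + (1/6)·R4: [0, 0, 0, 0]
R6 ← R6 − (2/3)·R4: [0, 0, 0, 0]
Echelon form has 4 nonzero rows, so rank(A) = 4.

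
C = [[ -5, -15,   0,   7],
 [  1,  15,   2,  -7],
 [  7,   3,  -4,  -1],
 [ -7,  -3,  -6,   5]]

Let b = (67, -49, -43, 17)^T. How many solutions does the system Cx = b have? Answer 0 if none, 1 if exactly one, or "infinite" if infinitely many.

infinite

Row reduce the augmented matrix [C | b].
R2 ← R2 + (1/5)·R1: [0, 12, 2, -28/5, -178/5]
R3 ← R3 + (7/5)·R1: [0, -18, -4, 44/5, 254/5]
R4 ← R4 − (7/5)·R1: [0, 18, -6, -24/5, -384/5]
R3 ← R3 + (3/2)·R2: [0, 0, -1, 2/5, -13/5]
R4 ← R4 − (3/2)·R2: [0, 0, -9, 18/5, -117/5]
R4 ← R4 − (9)·R3: [0, 0, 0, 0, 0]
The echelon form has 3 nonzero rows, and every pivot lies in the first 4 columns, so rank(C) = rank([C|b]) = 3.
The system is consistent.
rank = 3 < 4 unknowns, so there are infinitely many solutions.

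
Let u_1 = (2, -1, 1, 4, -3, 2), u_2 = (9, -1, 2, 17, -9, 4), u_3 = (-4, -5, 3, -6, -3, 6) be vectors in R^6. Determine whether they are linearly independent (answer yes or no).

no

Form the matrix with these vectors as rows and row reduce.
R2 ← R2 − (9/2)·R1: [0, 7/2, -5/2, -1, 9/2, -5]
R3 ← R3 + (2)·R1: [0, -7, 5, 2, -9, 10]
R3 ← R3 + (2)·R2: [0, 0, 0, 0, 0, 0]
2 nonzero rows, so the 3 vectors span a space of dimension 2.
Since 2 < 3, the vectors are linearly dependent.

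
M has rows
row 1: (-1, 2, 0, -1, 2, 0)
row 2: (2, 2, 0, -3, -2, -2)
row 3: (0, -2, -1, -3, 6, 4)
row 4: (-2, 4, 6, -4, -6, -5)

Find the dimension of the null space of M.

Row reduce to echelon form.
R2 ← R2 + (2)·R1: [0, 6, 0, -5, 2, -2]
R4 ← R4 − (2)·R1: [0, 0, 6, -2, -10, -5]
R3 ← R3 + (1/3)·R2: [0, 0, -1, -14/3, 20/3, 10/3]
R4 ← R4 + (6)·R3: [0, 0, 0, -30, 30, 15]
4 nonzero rows, so rank(M) = 4.
M has 6 columns; by rank–nullity, nullity = 6 − 4 = 2.

2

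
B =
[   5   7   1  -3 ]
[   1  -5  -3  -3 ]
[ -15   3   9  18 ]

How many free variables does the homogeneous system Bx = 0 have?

Row reduce to echelon form.
R2 ← R2 − (1/5)·R1: [0, -32/5, -16/5, -12/5]
R3 ← R3 + (3)·R1: [0, 24, 12, 9]
R3 ← R3 + (15/4)·R2: [0, 0, 0, 0]
2 nonzero rows, so rank(B) = 2.
B has 4 columns; by rank–nullity, nullity = 4 − 2 = 2.

2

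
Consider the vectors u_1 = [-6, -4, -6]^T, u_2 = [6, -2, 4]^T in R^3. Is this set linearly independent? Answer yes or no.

yes

Form the matrix with these vectors as rows and row reduce.
R2 ← R2 + R1: [0, -6, -2]
2 nonzero rows, so the 2 vectors span a space of dimension 2.
Since 2 = 2, the vectors are linearly independent.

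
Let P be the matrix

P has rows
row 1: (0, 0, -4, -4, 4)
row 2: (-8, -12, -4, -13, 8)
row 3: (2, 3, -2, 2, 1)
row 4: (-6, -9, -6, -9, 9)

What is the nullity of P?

2

Row reduce to echelon form.
Swap R1 ↔ R2
R3 ← R3 + (1/4)·R1: [0, 0, -3, -5/4, 3]
R4 ← R4 − (3/4)·R1: [0, 0, -3, 3/4, 3]
R3 ← R3 − (3/4)·R2: [0, 0, 0, 7/4, 0]
R4 ← R4 − (3/4)·R2: [0, 0, 0, 15/4, 0]
R4 ← R4 − (15/7)·R3: [0, 0, 0, 0, 0]
3 nonzero rows, so rank(P) = 3.
P has 5 columns; by rank–nullity, nullity = 5 − 3 = 2.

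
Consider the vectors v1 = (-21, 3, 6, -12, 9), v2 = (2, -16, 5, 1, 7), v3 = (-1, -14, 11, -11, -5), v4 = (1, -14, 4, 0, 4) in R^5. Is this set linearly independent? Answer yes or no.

Form the matrix with these vectors as rows and row reduce.
R2 ← R2 + (2/21)·R1: [0, -110/7, 39/7, -1/7, 55/7]
R3 ← R3 − (1/21)·R1: [0, -99/7, 75/7, -73/7, -38/7]
R4 ← R4 + (1/21)·R1: [0, -97/7, 30/7, -4/7, 31/7]
R3 ← R3 − (9/10)·R2: [0, 0, 57/10, -103/10, -25/2]
R4 ← R4 − (97/110)·R2: [0, 0, -69/110, -49/110, -5/2]
R4 ← R4 + (23/209)·R3: [0, 0, 0, -30/19, -810/209]
4 nonzero rows, so the 4 vectors span a space of dimension 4.
Since 4 = 4, the vectors are linearly independent.

yes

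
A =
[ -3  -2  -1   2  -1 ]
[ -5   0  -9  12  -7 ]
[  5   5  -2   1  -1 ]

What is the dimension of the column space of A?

2

Row reduce to echelon form.
R2 ← R2 − (5/3)·R1: [0, 10/3, -22/3, 26/3, -16/3]
R3 ← R3 + (5/3)·R1: [0, 5/3, -11/3, 13/3, -8/3]
R3 ← R3 − (1/2)·R2: [0, 0, 0, 0, 0]
Echelon form has 2 nonzero rows, so rank(A) = 2.
The column space has dimension equal to the rank: 2.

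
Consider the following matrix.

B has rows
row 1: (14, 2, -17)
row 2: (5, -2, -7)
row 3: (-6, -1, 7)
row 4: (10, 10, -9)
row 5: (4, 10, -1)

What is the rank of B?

Row reduce to echelon form.
R2 ← R2 − (5/14)·R1: [0, -19/7, -13/14]
R3 ← R3 + (3/7)·R1: [0, -1/7, -2/7]
R4 ← R4 − (5/7)·R1: [0, 60/7, 22/7]
R5 ← R5 − (2/7)·R1: [0, 66/7, 27/7]
R3 ← R3 − (1/19)·R2: [0, 0, -9/38]
R4 ← R4 + (60/19)·R2: [0, 0, 4/19]
R5 ← R5 + (66/19)·R2: [0, 0, 12/19]
R4 ← R4 + (8/9)·R3: [0, 0, 0]
R5 ← R5 + (8/3)·R3: [0, 0, 0]
Echelon form has 3 nonzero rows, so rank(B) = 3.

3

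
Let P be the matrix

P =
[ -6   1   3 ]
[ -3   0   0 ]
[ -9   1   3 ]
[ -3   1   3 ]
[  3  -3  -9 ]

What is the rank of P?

2

Row reduce to echelon form.
R2 ← R2 − (1/2)·R1: [0, -1/2, -3/2]
R3 ← R3 − (3/2)·R1: [0, -1/2, -3/2]
R4 ← R4 − (1/2)·R1: [0, 1/2, 3/2]
R5 ← R5 + (1/2)·R1: [0, -5/2, -15/2]
R3 ← R3 − R2: [0, 0, 0]
R4 ← R4 + R2: [0, 0, 0]
R5 ← R5 − (5)·R2: [0, 0, 0]
Echelon form has 2 nonzero rows, so rank(P) = 2.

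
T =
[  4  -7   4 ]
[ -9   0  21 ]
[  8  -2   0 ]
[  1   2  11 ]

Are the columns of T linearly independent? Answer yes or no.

yes

Row reduce T to echelon form.
R2 ← R2 + (9/4)·R1: [0, -63/4, 30]
R3 ← R3 − (2)·R1: [0, 12, -8]
R4 ← R4 − (1/4)·R1: [0, 15/4, 10]
R3 ← R3 + (16/21)·R2: [0, 0, 104/7]
R4 ← R4 + (5/21)·R2: [0, 0, 120/7]
R4 ← R4 − (15/13)·R3: [0, 0, 0]
3 pivots among 3 columns.
Every column is a pivot column, so the columns are linearly independent.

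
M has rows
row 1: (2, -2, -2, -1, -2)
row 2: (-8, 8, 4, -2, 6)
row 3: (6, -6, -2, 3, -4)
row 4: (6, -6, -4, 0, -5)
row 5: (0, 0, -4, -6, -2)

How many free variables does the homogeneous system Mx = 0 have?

3

Row reduce to echelon form.
R2 ← R2 + (4)·R1: [0, 0, -4, -6, -2]
R3 ← R3 − (3)·R1: [0, 0, 4, 6, 2]
R4 ← R4 − (3)·R1: [0, 0, 2, 3, 1]
R3 ← R3 + R2: [0, 0, 0, 0, 0]
R4 ← R4 + (1/2)·R2: [0, 0, 0, 0, 0]
R5 ← R5 − R2: [0, 0, 0, 0, 0]
2 nonzero rows, so rank(M) = 2.
M has 5 columns; by rank–nullity, nullity = 5 − 2 = 3.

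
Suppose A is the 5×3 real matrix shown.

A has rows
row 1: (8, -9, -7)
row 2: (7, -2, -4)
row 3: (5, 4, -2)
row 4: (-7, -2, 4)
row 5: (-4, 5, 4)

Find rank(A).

Row reduce to echelon form.
R2 ← R2 − (7/8)·R1: [0, 47/8, 17/8]
R3 ← R3 − (5/8)·R1: [0, 77/8, 19/8]
R4 ← R4 + (7/8)·R1: [0, -79/8, -17/8]
R5 ← R5 + (1/2)·R1: [0, 1/2, 1/2]
R3 ← R3 − (77/47)·R2: [0, 0, -52/47]
R4 ← R4 + (79/47)·R2: [0, 0, 68/47]
R5 ← R5 − (4/47)·R2: [0, 0, 15/47]
R4 ← R4 + (17/13)·R3: [0, 0, 0]
R5 ← R5 + (15/52)·R3: [0, 0, 0]
Echelon form has 3 nonzero rows, so rank(A) = 3.

3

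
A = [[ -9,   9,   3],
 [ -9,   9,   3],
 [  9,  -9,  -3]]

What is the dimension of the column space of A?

Row reduce to echelon form.
R2 ← R2 − R1: [0, 0, 0]
R3 ← R3 + R1: [0, 0, 0]
Echelon form has 1 nonzero row, so rank(A) = 1.
The column space has dimension equal to the rank: 1.

1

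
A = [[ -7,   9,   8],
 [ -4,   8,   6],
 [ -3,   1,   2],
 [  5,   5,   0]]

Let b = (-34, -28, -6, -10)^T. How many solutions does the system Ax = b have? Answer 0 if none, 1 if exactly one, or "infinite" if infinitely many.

Row reduce the augmented matrix [A | b].
R2 ← R2 − (4/7)·R1: [0, 20/7, 10/7, -60/7]
R3 ← R3 − (3/7)·R1: [0, -20/7, -10/7, 60/7]
R4 ← R4 + (5/7)·R1: [0, 80/7, 40/7, -240/7]
R3 ← R3 + R2: [0, 0, 0, 0]
R4 ← R4 − (4)·R2: [0, 0, 0, 0]
The echelon form has 2 nonzero rows, and every pivot lies in the first 3 columns, so rank(A) = rank([A|b]) = 2.
The system is consistent.
rank = 2 < 3 unknowns, so there are infinitely many solutions.

infinite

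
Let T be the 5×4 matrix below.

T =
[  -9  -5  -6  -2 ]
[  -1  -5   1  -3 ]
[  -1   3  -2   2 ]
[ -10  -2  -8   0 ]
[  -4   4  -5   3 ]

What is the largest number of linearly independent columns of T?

2

Row reduce to echelon form.
R2 ← R2 − (1/9)·R1: [0, -40/9, 5/3, -25/9]
R3 ← R3 − (1/9)·R1: [0, 32/9, -4/3, 20/9]
R4 ← R4 − (10/9)·R1: [0, 32/9, -4/3, 20/9]
R5 ← R5 − (4/9)·R1: [0, 56/9, -7/3, 35/9]
R3 ← R3 + (4/5)·R2: [0, 0, 0, 0]
R4 ← R4 + (4/5)·R2: [0, 0, 0, 0]
R5 ← R5 + (7/5)·R2: [0, 0, 0, 0]
Echelon form has 2 nonzero rows, so rank(T) = 2.
The rank gives the maximum number of linearly independent columns: 2.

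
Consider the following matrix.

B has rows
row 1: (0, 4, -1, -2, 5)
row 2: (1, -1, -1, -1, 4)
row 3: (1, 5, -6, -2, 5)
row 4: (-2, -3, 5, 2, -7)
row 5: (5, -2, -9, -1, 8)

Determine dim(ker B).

1

Row reduce to echelon form.
Swap R1 ↔ R2
R3 ← R3 − R1: [0, 6, -5, -1, 1]
R4 ← R4 + (2)·R1: [0, -5, 3, 0, 1]
R5 ← R5 − (5)·R1: [0, 3, -4, 4, -12]
R3 ← R3 − (3/2)·R2: [0, 0, -7/2, 2, -13/2]
R4 ← R4 + (5/4)·R2: [0, 0, 7/4, -5/2, 29/4]
R5 ← R5 − (3/4)·R2: [0, 0, -13/4, 11/2, -63/4]
R4 ← R4 + (1/2)·R3: [0, 0, 0, -3/2, 4]
R5 ← R5 − (13/14)·R3: [0, 0, 0, 51/14, -68/7]
R5 ← R5 + (17/7)·R4: [0, 0, 0, 0, 0]
4 nonzero rows, so rank(B) = 4.
B has 5 columns; by rank–nullity, nullity = 5 − 4 = 1.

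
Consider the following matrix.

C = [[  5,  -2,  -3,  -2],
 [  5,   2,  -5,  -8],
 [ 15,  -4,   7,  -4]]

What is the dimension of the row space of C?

Row reduce to echelon form.
R2 ← R2 − R1: [0, 4, -2, -6]
R3 ← R3 − (3)·R1: [0, 2, 16, 2]
R3 ← R3 − (1/2)·R2: [0, 0, 17, 5]
Echelon form has 3 nonzero rows, so rank(C) = 3.
The row space has dimension equal to the rank: 3.

3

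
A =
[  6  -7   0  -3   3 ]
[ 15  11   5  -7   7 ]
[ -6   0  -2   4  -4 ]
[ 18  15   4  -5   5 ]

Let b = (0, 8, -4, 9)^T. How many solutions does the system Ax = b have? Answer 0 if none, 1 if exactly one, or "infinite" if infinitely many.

0

Row reduce the augmented matrix [A | b].
R2 ← R2 − (5/2)·R1: [0, 57/2, 5, 1/2, -1/2, 8]
R3 ← R3 + R1: [0, -7, -2, 1, -1, -4]
R4 ← R4 − (3)·R1: [0, 36, 4, 4, -4, 9]
R3 ← R3 + (14/57)·R2: [0, 0, -44/57, 64/57, -64/57, -116/57]
R4 ← R4 − (24/19)·R2: [0, 0, -44/19, 64/19, -64/19, -21/19]
R4 ← R4 − (3)·R3: [0, 0, 0, 0, 0, 5]
The echelon form has 4 nonzero rows; the last pivot sits in the augmented column, so rank(A) = 3 but rank([A|b]) = 4.
Since the ranks differ, the system is inconsistent.
It has no solutions.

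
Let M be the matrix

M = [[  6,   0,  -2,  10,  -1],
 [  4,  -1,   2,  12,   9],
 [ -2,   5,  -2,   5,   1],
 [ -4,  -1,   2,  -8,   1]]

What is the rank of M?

Row reduce to echelon form.
R2 ← R2 − (2/3)·R1: [0, -1, 10/3, 16/3, 29/3]
R3 ← R3 + (1/3)·R1: [0, 5, -8/3, 25/3, 2/3]
R4 ← R4 + (2/3)·R1: [0, -1, 2/3, -4/3, 1/3]
R3 ← R3 + (5)·R2: [0, 0, 14, 35, 49]
R4 ← R4 − R2: [0, 0, -8/3, -20/3, -28/3]
R4 ← R4 + (4/21)·R3: [0, 0, 0, 0, 0]
Echelon form has 3 nonzero rows, so rank(M) = 3.

3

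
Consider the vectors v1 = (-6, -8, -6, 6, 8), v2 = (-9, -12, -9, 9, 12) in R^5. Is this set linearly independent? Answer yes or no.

Form the matrix with these vectors as rows and row reduce.
R2 ← R2 − (3/2)·R1: [0, 0, 0, 0, 0]
1 nonzero row, so the 2 vectors span a space of dimension 1.
Since 1 < 2, the vectors are linearly dependent.

no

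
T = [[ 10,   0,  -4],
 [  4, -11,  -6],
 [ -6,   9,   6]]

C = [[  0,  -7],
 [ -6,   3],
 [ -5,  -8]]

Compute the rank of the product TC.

2

First compute TC:
[[ 20, -38],
 [ 96, -13],
 [-84,  21]]
Now row reduce the product.
R2 ← R2 − (24/5)·R1: [0, 847/5]
R3 ← R3 + (21/5)·R1: [0, -693/5]
R3 ← R3 + (9/11)·R2: [0, 0]
2 nonzero rows, so rank(TC) = 2.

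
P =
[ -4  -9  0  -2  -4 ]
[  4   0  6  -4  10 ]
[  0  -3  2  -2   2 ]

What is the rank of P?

Row reduce to echelon form.
R2 ← R2 + R1: [0, -9, 6, -6, 6]
R3 ← R3 − (1/3)·R2: [0, 0, 0, 0, 0]
Echelon form has 2 nonzero rows, so rank(P) = 2.

2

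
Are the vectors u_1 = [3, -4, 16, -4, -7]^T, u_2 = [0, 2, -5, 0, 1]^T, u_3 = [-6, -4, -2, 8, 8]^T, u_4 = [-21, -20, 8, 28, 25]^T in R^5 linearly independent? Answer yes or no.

no

Form the matrix with these vectors as rows and row reduce.
R3 ← R3 + (2)·R1: [0, -12, 30, 0, -6]
R4 ← R4 + (7)·R1: [0, -48, 120, 0, -24]
R3 ← R3 + (6)·R2: [0, 0, 0, 0, 0]
R4 ← R4 + (24)·R2: [0, 0, 0, 0, 0]
2 nonzero rows, so the 4 vectors span a space of dimension 2.
Since 2 < 4, the vectors are linearly dependent.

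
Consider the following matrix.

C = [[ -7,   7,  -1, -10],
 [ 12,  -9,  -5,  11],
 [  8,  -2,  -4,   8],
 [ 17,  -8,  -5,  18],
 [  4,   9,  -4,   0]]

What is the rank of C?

Row reduce to echelon form.
R2 ← R2 + (12/7)·R1: [0, 3, -47/7, -43/7]
R3 ← R3 + (8/7)·R1: [0, 6, -36/7, -24/7]
R4 ← R4 + (17/7)·R1: [0, 9, -52/7, -44/7]
R5 ← R5 + (4/7)·R1: [0, 13, -32/7, -40/7]
R3 ← R3 − (2)·R2: [0, 0, 58/7, 62/7]
R4 ← R4 − (3)·R2: [0, 0, 89/7, 85/7]
R5 ← R5 − (13/3)·R2: [0, 0, 515/21, 439/21]
R4 ← R4 − (89/58)·R3: [0, 0, 0, -42/29]
R5 ← R5 − (515/174)·R3: [0, 0, 0, -154/29]
R5 ← R5 − (11/3)·R4: [0, 0, 0, 0]
Echelon form has 4 nonzero rows, so rank(C) = 4.

4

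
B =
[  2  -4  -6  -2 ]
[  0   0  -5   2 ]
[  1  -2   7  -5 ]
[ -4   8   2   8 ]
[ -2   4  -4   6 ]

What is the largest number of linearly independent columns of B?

Row reduce to echelon form.
R3 ← R3 − (1/2)·R1: [0, 0, 10, -4]
R4 ← R4 + (2)·R1: [0, 0, -10, 4]
R5 ← R5 + R1: [0, 0, -10, 4]
R3 ← R3 + (2)·R2: [0, 0, 0, 0]
R4 ← R4 − (2)·R2: [0, 0, 0, 0]
R5 ← R5 − (2)·R2: [0, 0, 0, 0]
Echelon form has 2 nonzero rows, so rank(B) = 2.
The rank gives the maximum number of linearly independent columns: 2.

2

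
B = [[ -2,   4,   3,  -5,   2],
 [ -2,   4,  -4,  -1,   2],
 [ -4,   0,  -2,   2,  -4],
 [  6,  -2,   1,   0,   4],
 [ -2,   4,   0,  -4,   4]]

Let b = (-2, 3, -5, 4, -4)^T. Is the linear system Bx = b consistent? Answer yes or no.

Row reduce the augmented matrix [B | b].
R2 ← R2 − R1: [0, 0, -7, 4, 0, 5]
R3 ← R3 − (2)·R1: [0, -8, -8, 12, -8, -1]
R4 ← R4 + (3)·R1: [0, 10, 10, -15, 10, -2]
R5 ← R5 − R1: [0, 0, -3, 1, 2, -2]
Swap R2 ↔ R3
R4 ← R4 + (5/4)·R2: [0, 0, 0, 0, 0, -13/4]
R5 ← R5 − (3/7)·R3: [0, 0, 0, -5/7, 2, -29/7]
Swap R4 ↔ R5
The echelon form has 5 nonzero rows; the last pivot sits in the augmented column, so rank(B) = 4 but rank([B|b]) = 5.
Since the ranks differ, the system is inconsistent.

no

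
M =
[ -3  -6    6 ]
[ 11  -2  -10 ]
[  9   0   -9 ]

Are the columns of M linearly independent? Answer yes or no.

no

Row reduce M to echelon form.
R2 ← R2 + (11/3)·R1: [0, -24, 12]
R3 ← R3 + (3)·R1: [0, -18, 9]
R3 ← R3 − (3/4)·R2: [0, 0, 0]
2 pivots among 3 columns.
Only 2 < 3 pivot columns, so the columns are linearly dependent.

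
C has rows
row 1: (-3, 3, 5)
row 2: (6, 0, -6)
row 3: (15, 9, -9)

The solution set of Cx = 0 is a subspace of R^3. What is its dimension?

1

Row reduce to echelon form.
R2 ← R2 + (2)·R1: [0, 6, 4]
R3 ← R3 + (5)·R1: [0, 24, 16]
R3 ← R3 − (4)·R2: [0, 0, 0]
2 nonzero rows, so rank(C) = 2.
C has 3 columns; by rank–nullity, nullity = 3 − 2 = 1.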